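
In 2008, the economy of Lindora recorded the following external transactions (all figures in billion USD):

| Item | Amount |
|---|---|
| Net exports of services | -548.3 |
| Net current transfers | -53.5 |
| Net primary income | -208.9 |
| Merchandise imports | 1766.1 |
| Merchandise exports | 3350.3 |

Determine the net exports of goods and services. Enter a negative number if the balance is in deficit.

Goods balance = 3350.3 - 1766.1 = 1584.2
Services balance = -548.3
Trade balance (goods + services) = 1584.2 + (-548.3) = 1035.9

1035.9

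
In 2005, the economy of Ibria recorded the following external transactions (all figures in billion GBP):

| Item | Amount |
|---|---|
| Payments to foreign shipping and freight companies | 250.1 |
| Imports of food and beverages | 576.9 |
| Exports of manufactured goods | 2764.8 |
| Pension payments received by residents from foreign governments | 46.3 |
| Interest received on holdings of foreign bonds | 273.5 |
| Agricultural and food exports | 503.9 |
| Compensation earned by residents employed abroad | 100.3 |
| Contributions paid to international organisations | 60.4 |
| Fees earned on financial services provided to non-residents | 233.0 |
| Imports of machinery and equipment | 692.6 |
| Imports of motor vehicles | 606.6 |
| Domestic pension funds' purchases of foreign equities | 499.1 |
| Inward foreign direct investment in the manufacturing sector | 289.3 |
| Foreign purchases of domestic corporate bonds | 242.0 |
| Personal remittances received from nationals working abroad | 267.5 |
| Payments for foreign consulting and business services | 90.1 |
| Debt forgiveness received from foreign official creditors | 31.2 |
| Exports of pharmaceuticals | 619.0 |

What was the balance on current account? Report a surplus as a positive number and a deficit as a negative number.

Goods: 619.0 - 606.6 - 692.6 - 576.9 + 503.9 + 2764.8 = 2011.6
Services: 233.0 - 90.1 - 250.1 = -107.2
Primary income: 273.5 + 100.3 = 373.8
Secondary income: 267.5 + 46.3 - 60.4 = 253.4
Current account = 2011.6 + (-107.2) + 373.8 + 253.4 = 2531.6
(Excluded from the current account — financial account: domestic pension funds' purchases of foreign equities 499.1, inward foreign direct investment in the manufacturing sector 289.3, foreign purchases of domestic corporate bonds 242.0; capital account: debt forgiveness received from foreign official creditors 31.2.)

2531.6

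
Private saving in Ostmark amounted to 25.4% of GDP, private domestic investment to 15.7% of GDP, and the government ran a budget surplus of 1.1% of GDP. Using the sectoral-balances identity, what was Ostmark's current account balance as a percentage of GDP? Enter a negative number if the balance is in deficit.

10.8

By the sectoral-balances identity, CA = (S_private - I) + (T - G).
Private balance = 25.4 - 15.7 = 9.7
Government balance (T - G) = 1.1
CA = 9.7 + 1.1 = 10.8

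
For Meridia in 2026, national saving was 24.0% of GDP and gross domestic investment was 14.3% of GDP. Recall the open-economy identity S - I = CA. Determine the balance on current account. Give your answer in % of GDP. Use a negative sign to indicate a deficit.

S - I = CA (net lending to the rest of the world).
CA = S - I = 24.0 - 14.3 = 9.7

9.7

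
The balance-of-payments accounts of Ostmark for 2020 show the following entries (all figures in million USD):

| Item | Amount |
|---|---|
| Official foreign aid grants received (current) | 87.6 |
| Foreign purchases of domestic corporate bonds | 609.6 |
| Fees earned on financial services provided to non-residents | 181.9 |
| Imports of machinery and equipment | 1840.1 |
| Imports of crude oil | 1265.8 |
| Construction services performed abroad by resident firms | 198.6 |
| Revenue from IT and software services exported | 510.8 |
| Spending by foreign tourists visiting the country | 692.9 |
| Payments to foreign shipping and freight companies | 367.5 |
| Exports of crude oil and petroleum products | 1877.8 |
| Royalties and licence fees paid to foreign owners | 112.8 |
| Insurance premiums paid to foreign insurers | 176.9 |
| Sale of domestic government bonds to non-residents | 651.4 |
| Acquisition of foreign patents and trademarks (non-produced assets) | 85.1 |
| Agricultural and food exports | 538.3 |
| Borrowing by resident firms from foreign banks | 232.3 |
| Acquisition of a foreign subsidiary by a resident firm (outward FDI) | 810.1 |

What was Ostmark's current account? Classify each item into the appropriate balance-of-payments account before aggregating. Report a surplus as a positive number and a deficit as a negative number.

Goods: 538.3 - 1840.1 + 1877.8 - 1265.8 = -689.8
Services: 181.9 + 510.8 + 692.9 - 112.8 - 176.9 - 367.5 + 198.6 = 927.0
Secondary income: 87.6
Current account = (-689.8) + 927.0 + 87.6 = 324.8
(Excluded from the current account — financial account: foreign purchases of domestic corporate bonds 609.6, sale of domestic government bonds to non-residents 651.4, borrowing by resident firms from foreign banks 232.3, acquisition of a foreign subsidiary by a resident firm (outward FDI) 810.1; capital account: acquisition of foreign patents and trademarks (non-produced assets) 85.1.)

324.8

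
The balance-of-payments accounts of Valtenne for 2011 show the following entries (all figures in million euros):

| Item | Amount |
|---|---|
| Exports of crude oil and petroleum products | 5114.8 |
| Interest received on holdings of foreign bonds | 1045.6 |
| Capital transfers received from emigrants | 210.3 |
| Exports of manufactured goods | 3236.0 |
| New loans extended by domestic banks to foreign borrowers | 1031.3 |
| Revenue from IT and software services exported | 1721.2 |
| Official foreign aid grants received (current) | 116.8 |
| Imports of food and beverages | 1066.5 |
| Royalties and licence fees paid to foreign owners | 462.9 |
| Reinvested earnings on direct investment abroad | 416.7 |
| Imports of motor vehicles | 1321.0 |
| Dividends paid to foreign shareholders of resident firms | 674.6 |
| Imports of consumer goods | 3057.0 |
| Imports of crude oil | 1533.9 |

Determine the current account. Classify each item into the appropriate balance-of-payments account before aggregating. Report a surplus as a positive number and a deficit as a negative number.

Goods: 3236.0 - 1533.9 - 3057.0 - 1066.5 + 5114.8 - 1321.0 = 1372.4
Services: -462.9 + 1721.2 = 1258.3
Primary income: -674.6 + 416.7 + 1045.6 = 787.7
Secondary income: 116.8
Current account = 1372.4 + 1258.3 + 787.7 + 116.8 = 3535.2
(Excluded from the current account — capital account: capital transfers received from emigrants 210.3; financial account: new loans extended by domestic banks to foreign borrowers 1031.3.)

3535.2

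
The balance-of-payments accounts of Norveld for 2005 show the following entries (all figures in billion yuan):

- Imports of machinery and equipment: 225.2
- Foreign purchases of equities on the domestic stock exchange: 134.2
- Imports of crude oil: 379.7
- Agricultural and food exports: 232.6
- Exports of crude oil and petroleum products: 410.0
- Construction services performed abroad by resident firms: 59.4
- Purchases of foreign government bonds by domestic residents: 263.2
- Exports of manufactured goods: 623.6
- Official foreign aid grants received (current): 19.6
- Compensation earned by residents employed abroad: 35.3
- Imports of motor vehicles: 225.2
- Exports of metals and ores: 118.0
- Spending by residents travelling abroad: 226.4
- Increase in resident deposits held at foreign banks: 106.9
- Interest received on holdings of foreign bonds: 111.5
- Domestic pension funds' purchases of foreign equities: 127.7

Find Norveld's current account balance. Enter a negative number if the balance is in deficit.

Goods: 118.0 + 623.6 - 225.2 + 410.0 + 232.6 - 379.7 - 225.2 = 554.1
Services: -226.4 + 59.4 = -167.0
Primary income: 35.3 + 111.5 = 146.8
Secondary income: 19.6
Current account = 554.1 + (-167.0) + 146.8 + 19.6 = 553.5
(Excluded from the current account — financial account: foreign purchases of equities on the domestic stock exchange 134.2, purchases of foreign government bonds by domestic residents 263.2, increase in resident deposits held at foreign banks 106.9, domestic pension funds' purchases of foreign equities 127.7.)

553.5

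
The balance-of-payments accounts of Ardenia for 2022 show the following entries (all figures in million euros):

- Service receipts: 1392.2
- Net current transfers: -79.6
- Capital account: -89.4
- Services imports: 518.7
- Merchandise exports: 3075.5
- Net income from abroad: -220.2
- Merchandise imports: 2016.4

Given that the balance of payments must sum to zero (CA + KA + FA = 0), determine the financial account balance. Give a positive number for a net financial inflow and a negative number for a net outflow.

Goods balance = 3075.5 - 2016.4 = 1059.1
Services balance = 1392.2 - 518.7 = 873.5
Trade balance (goods + services) = 1059.1 + 873.5 = 1932.6
Net primary income = -220.2
Net secondary income = -79.6
Current account = 1932.6 + (-220.2) + (-79.6) = 1632.8
Financial account = -(1632.8 + (-89.4)) = -1543.4

-1543.4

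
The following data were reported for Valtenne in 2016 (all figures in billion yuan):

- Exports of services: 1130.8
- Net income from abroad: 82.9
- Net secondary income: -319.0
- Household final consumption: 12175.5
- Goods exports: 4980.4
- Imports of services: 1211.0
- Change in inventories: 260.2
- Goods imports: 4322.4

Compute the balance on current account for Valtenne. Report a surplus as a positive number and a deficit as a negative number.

341.7

Goods balance = 4980.4 - 4322.4 = 658.0
Services balance = 1130.8 - 1211.0 = -80.2
Trade balance (goods + services) = 658.0 + (-80.2) = 577.8
Net primary income = 82.9
Net secondary income = -319.0
Current account = 577.8 + 82.9 + (-319.0) = 341.7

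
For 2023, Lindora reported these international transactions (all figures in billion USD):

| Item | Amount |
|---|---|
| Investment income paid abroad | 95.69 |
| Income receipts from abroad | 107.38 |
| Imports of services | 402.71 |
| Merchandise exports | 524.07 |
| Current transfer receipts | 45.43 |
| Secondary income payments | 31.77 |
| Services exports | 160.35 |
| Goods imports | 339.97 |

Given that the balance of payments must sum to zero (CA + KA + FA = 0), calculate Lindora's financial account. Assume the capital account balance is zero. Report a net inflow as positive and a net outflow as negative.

32.91

Goods balance = 524.07 - 339.97 = 184.10
Services balance = 160.35 - 402.71 = -242.36
Trade balance (goods + services) = 184.10 + (-242.36) = -58.26
Net primary income = 107.38 - 95.69 = 11.69
Net secondary income = 45.43 - 31.77 = 13.66
Current account = -58.26 + 11.69 + 13.66 = -32.91
Financial account = -(-32.91) = 32.91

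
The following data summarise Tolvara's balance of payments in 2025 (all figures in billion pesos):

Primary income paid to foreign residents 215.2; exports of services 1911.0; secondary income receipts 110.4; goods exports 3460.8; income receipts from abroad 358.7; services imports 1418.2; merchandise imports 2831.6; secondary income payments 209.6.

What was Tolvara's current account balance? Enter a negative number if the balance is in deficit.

1166.3

Goods balance = 3460.8 - 2831.6 = 629.2
Services balance = 1911.0 - 1418.2 = 492.8
Trade balance (goods + services) = 629.2 + 492.8 = 1122.0
Net primary income = 358.7 - 215.2 = 143.5
Net secondary income = 110.4 - 209.6 = -99.2
Current account = 1122.0 + 143.5 + (-99.2) = 1166.3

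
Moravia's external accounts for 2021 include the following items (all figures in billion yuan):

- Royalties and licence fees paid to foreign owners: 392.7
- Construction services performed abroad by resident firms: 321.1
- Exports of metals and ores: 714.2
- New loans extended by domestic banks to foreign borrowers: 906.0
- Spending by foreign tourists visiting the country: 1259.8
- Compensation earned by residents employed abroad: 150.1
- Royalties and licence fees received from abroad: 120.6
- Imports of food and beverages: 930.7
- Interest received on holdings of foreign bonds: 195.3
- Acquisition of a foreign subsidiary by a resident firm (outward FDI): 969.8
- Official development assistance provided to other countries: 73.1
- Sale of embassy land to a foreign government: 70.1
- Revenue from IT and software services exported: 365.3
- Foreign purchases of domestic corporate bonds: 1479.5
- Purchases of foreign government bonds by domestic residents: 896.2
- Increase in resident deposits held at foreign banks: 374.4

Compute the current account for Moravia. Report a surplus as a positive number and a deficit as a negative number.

1729.9

Goods: -930.7 + 714.2 = -216.5
Services: -392.7 + 120.6 + 321.1 + 365.3 + 1259.8 = 1674.1
Primary income: 150.1 + 195.3 = 345.4
Secondary income: -73.1
Current account = (-216.5) + 1674.1 + 345.4 + (-73.1) = 1729.9
(Excluded from the current account — financial account: new loans extended by domestic banks to foreign borrowers 906.0, acquisition of a foreign subsidiary by a resident firm (outward FDI) 969.8, foreign purchases of domestic corporate bonds 1479.5, purchases of foreign government bonds by domestic residents 896.2, increase in resident deposits held at foreign banks 374.4; capital account: sale of embassy land to a foreign government 70.1.)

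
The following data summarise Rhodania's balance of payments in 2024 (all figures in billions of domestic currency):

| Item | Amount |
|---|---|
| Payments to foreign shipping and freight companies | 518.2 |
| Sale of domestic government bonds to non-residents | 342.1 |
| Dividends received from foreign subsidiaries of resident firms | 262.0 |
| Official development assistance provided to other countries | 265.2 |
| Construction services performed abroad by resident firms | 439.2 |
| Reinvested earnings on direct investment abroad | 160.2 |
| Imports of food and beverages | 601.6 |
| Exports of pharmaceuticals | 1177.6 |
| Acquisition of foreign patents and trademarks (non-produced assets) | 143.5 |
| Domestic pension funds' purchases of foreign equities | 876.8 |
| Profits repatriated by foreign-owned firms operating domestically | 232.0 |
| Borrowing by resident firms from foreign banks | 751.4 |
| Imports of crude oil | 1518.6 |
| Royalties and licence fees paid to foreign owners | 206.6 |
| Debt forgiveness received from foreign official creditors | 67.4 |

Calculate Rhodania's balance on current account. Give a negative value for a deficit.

Goods: -601.6 - 1518.6 + 1177.6 = -942.6
Services: -518.2 - 206.6 + 439.2 = -285.6
Primary income: 262.0 + 160.2 - 232.0 = 190.2
Secondary income: -265.2
Current account = (-942.6) + (-285.6) + 190.2 + (-265.2) = -1303.2
(Excluded from the current account — financial account: sale of domestic government bonds to non-residents 342.1, domestic pension funds' purchases of foreign equities 876.8, borrowing by resident firms from foreign banks 751.4; capital account: acquisition of foreign patents and trademarks (non-produced assets) 143.5, debt forgiveness received from foreign official creditors 67.4.)

-1303.2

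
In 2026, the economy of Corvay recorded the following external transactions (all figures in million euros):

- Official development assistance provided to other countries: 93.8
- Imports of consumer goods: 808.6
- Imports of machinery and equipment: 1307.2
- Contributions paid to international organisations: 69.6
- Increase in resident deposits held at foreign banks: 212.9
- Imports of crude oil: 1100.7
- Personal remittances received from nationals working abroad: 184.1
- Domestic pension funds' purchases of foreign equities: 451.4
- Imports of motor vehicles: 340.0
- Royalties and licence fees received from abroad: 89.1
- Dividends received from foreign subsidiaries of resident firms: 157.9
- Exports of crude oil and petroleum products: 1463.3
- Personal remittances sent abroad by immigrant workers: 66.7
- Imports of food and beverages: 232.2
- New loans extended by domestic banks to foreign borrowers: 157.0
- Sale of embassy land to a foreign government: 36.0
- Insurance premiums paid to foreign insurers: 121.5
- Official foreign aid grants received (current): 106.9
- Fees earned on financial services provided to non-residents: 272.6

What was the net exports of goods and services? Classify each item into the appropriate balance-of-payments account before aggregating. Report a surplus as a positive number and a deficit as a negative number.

Goods: 1463.3 - 808.6 - 1100.7 - 1307.2 - 232.2 - 340.0 = -2325.4
Services: 272.6 + 89.1 - 121.5 = 240.2
Trade balance = -2325.4 + 240.2 = -2085.2
(Excluded from the trade balance — secondary income: official development assistance provided to other countries 93.8, contributions paid to international organisations 69.6, personal remittances received from nationals working abroad 184.1, personal remittances sent abroad by immigrant workers 66.7, official foreign aid grants received (current) 106.9; financial account: increase in resident deposits held at foreign banks 212.9, domestic pension funds' purchases of foreign equities 451.4, new loans extended by domestic banks to foreign borrowers 157.0; primary income: dividends received from foreign subsidiaries of resident firms 157.9; capital account: sale of embassy land to a foreign government 36.0.)

-2085.2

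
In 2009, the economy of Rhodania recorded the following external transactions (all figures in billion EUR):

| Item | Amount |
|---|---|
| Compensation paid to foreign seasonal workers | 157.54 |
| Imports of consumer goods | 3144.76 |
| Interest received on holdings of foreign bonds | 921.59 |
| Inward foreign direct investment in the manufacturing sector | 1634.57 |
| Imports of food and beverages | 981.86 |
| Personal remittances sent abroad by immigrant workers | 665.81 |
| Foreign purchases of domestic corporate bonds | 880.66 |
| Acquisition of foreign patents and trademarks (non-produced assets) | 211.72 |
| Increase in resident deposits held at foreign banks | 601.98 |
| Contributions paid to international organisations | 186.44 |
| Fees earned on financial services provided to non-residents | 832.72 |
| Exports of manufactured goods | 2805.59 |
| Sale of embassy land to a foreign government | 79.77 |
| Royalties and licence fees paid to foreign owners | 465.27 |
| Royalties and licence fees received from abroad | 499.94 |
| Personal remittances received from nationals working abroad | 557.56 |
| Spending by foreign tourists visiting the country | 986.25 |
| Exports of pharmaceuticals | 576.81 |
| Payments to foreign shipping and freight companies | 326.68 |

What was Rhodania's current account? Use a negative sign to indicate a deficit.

1252.10

Goods: -981.86 - 3144.76 + 2805.59 + 576.81 = -744.22
Services: -465.27 + 986.25 - 326.68 + 832.72 + 499.94 = 1526.96
Primary income: -157.54 + 921.59 = 764.05
Secondary income: -186.44 + 557.56 - 665.81 = -294.69
Current account = (-744.22) + 1526.96 + 764.05 + (-294.69) = 1252.10
(Excluded from the current account — financial account: inward foreign direct investment in the manufacturing sector 1634.57, foreign purchases of domestic corporate bonds 880.66, increase in resident deposits held at foreign banks 601.98; capital account: acquisition of foreign patents and trademarks (non-produced assets) 211.72, sale of embassy land to a foreign government 79.77.)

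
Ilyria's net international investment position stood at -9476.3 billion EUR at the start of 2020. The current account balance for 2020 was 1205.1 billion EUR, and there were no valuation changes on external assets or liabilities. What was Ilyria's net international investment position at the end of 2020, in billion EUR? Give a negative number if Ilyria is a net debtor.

-8271.2

With no valuation effects, change in NIIP = current account = 1205.1
End-of-year NIIP = -9476.3 + 1205.1 = -8271.2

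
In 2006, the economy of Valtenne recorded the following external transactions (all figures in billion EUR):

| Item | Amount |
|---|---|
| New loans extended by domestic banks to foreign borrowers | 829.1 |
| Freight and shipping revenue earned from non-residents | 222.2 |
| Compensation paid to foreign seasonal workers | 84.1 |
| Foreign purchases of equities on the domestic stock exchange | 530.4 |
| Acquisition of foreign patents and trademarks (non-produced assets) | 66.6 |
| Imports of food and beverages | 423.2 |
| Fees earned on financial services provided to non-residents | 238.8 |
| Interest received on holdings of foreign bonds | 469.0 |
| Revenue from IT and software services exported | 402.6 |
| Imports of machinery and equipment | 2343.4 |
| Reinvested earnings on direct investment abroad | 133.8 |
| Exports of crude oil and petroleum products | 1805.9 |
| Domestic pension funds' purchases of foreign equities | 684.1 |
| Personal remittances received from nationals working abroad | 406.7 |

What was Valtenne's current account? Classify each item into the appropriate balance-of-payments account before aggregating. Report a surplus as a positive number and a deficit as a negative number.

Goods: 1805.9 - 2343.4 - 423.2 = -960.7
Services: 222.2 + 402.6 + 238.8 = 863.6
Primary income: -84.1 + 469.0 + 133.8 = 518.7
Secondary income: 406.7
Current account = (-960.7) + 863.6 + 518.7 + 406.7 = 828.3
(Excluded from the current account — financial account: new loans extended by domestic banks to foreign borrowers 829.1, foreign purchases of equities on the domestic stock exchange 530.4, domestic pension funds' purchases of foreign equities 684.1; capital account: acquisition of foreign patents and trademarks (non-produced assets) 66.6.)

828.3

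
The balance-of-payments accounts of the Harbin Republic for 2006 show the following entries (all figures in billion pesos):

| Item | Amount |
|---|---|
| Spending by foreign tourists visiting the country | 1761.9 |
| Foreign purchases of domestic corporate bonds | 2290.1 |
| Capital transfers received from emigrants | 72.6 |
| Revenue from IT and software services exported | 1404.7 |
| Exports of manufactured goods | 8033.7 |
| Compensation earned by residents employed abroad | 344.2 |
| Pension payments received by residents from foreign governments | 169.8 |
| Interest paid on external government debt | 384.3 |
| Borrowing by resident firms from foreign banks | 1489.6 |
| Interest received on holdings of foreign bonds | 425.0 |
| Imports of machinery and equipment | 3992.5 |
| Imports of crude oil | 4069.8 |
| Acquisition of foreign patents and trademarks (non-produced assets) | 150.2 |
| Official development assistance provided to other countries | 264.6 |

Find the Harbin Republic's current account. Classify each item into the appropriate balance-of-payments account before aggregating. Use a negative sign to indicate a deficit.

Goods: -4069.8 + 8033.7 - 3992.5 = -28.6
Services: 1404.7 + 1761.9 = 3166.6
Primary income: -384.3 + 425.0 + 344.2 = 384.9
Secondary income: 169.8 - 264.6 = -94.8
Current account = (-28.6) + 3166.6 + 384.9 + (-94.8) = 3428.1
(Excluded from the current account — financial account: foreign purchases of domestic corporate bonds 2290.1, borrowing by resident firms from foreign banks 1489.6; capital account: capital transfers received from emigrants 72.6, acquisition of foreign patents and trademarks (non-produced assets) 150.2.)

3428.1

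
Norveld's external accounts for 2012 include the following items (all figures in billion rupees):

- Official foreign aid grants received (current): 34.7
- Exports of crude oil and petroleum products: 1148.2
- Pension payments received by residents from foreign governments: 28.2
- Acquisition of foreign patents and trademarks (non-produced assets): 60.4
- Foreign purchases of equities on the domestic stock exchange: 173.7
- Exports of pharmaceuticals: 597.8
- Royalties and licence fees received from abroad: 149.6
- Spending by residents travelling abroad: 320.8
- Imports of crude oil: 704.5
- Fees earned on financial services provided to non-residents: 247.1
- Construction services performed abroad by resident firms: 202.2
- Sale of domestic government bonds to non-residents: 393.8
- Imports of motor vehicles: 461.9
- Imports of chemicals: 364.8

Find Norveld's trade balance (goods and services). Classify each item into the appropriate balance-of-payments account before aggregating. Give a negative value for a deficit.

Goods: -364.8 - 461.9 - 704.5 + 597.8 + 1148.2 = 214.8
Services: -320.8 + 202.2 + 247.1 + 149.6 = 278.1
Trade balance = 214.8 + 278.1 = 492.9
(Excluded from the trade balance — secondary income: official foreign aid grants received (current) 34.7, pension payments received by residents from foreign governments 28.2; capital account: acquisition of foreign patents and trademarks (non-produced assets) 60.4; financial account: foreign purchases of equities on the domestic stock exchange 173.7, sale of domestic government bonds to non-residents 393.8.)

492.9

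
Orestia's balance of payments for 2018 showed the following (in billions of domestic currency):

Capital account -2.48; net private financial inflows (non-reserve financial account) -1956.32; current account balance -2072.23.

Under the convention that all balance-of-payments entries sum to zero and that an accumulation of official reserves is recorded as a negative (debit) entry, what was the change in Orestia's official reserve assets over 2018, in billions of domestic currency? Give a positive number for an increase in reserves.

Official reserve transactions balance = -((-2072.23) + (-2.48) + (-1956.32)) = 4031.03
An accumulation of reserves is recorded as a debit (negative entry), so the change in the stock of reserves is the negative of that balance.
Change in official reserves = -(4031.03) = -4031.03

-4031.03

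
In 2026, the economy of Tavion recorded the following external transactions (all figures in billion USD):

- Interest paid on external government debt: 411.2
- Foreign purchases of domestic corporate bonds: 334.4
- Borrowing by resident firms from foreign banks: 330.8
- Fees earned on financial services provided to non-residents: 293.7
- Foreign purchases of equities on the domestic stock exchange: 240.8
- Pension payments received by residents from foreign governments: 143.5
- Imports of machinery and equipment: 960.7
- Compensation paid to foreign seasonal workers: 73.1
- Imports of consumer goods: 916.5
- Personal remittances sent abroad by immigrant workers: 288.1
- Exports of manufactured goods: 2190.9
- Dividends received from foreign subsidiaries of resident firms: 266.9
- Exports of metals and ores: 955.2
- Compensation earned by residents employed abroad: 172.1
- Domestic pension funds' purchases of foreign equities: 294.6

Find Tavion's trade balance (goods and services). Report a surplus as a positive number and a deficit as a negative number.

1562.6

Goods: -916.5 + 2190.9 + 955.2 - 960.7 = 1268.9
Services: 293.7
Trade balance = 1268.9 + 293.7 = 1562.6
(Excluded from the trade balance — primary income: interest paid on external government debt 411.2, compensation paid to foreign seasonal workers 73.1, dividends received from foreign subsidiaries of resident firms 266.9, compensation earned by residents employed abroad 172.1; financial account: foreign purchases of domestic corporate bonds 334.4, borrowing by resident firms from foreign banks 330.8, foreign purchases of equities on the domestic stock exchange 240.8, domestic pension funds' purchases of foreign equities 294.6; secondary income: pension payments received by residents from foreign governments 143.5, personal remittances sent abroad by immigrant workers 288.1.)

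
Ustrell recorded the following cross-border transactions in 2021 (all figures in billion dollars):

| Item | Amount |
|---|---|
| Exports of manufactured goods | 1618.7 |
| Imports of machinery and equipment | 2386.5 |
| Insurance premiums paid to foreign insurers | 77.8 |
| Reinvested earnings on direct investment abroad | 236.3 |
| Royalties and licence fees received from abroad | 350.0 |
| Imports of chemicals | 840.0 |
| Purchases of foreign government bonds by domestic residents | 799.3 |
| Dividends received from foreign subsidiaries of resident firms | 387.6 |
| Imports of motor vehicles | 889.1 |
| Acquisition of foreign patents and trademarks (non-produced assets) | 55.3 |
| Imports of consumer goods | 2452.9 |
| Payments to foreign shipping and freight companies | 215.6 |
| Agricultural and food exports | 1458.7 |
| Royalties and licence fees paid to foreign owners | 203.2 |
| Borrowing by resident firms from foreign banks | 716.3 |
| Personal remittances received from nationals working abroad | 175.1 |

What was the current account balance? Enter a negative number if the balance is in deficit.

Goods: 1618.7 - 2386.5 - 889.1 + 1458.7 - 840.0 - 2452.9 = -3491.1
Services: -215.6 - 203.2 - 77.8 + 350.0 = -146.6
Primary income: 387.6 + 236.3 = 623.9
Secondary income: 175.1
Current account = (-3491.1) + (-146.6) + 623.9 + 175.1 = -2838.7
(Excluded from the current account — financial account: purchases of foreign government bonds by domestic residents 799.3, borrowing by resident firms from foreign banks 716.3; capital account: acquisition of foreign patents and trademarks (non-produced assets) 55.3.)

-2838.7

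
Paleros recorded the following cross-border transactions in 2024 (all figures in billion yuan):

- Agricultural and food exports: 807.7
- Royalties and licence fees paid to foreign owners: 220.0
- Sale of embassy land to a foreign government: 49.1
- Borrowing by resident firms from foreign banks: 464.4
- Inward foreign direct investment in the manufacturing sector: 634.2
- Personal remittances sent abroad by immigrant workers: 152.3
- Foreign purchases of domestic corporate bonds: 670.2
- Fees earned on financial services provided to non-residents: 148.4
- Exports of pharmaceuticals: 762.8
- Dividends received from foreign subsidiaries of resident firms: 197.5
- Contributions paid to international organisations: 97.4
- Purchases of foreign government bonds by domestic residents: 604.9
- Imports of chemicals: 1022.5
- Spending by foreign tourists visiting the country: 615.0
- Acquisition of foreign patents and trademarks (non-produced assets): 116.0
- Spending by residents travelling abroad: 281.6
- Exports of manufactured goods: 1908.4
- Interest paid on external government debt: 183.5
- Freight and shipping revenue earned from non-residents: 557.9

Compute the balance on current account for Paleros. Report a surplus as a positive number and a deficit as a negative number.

Goods: -1022.5 + 1908.4 + 807.7 + 762.8 = 2456.4
Services: 615.0 + 148.4 - 281.6 + 557.9 - 220.0 = 819.7
Primary income: -183.5 + 197.5 = 14.0
Secondary income: -152.3 - 97.4 = -249.7
Current account = 2456.4 + 819.7 + 14.0 + (-249.7) = 3040.4
(Excluded from the current account — capital account: sale of embassy land to a foreign government 49.1, acquisition of foreign patents and trademarks (non-produced assets) 116.0; financial account: borrowing by resident firms from foreign banks 464.4, inward foreign direct investment in the manufacturing sector 634.2, foreign purchases of domestic corporate bonds 670.2, purchases of foreign government bonds by domestic residents 604.9.)

3040.4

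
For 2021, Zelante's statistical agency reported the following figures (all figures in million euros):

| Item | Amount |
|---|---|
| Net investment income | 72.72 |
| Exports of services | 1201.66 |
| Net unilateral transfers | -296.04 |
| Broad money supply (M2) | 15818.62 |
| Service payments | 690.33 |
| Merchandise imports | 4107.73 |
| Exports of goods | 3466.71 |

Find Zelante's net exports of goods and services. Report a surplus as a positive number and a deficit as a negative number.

-129.69

Goods balance = 3466.71 - 4107.73 = -641.02
Services balance = 1201.66 - 690.33 = 511.33
Trade balance (goods + services) = -641.02 + 511.33 = -129.69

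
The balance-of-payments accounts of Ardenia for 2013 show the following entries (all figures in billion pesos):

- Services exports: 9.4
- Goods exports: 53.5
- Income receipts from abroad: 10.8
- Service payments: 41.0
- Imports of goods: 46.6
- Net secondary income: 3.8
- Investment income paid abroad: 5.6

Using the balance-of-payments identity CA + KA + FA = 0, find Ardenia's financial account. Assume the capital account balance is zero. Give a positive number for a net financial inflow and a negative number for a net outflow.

Goods balance = 53.5 - 46.6 = 6.9
Services balance = 9.4 - 41.0 = -31.6
Trade balance (goods + services) = 6.9 + (-31.6) = -24.7
Net primary income = 10.8 - 5.6 = 5.2
Net secondary income = 3.8
Current account = -24.7 + 5.2 + 3.8 = -15.7
Financial account = -(-15.7) = 15.7

15.7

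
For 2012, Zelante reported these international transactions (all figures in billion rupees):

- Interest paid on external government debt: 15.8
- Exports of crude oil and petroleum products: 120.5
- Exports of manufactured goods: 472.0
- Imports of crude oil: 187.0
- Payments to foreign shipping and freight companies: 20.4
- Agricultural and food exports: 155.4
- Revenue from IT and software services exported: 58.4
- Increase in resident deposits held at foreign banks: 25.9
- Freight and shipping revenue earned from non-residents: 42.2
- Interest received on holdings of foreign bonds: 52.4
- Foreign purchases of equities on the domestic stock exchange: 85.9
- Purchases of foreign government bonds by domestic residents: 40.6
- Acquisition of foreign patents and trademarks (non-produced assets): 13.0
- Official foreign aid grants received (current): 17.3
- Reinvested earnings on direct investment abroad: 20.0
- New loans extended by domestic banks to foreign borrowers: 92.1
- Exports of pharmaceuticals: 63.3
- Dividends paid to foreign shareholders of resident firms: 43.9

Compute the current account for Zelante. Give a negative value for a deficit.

Goods: -187.0 + 472.0 + 63.3 + 120.5 + 155.4 = 624.2
Services: 42.2 + 58.4 - 20.4 = 80.2
Primary income: -15.8 + 20.0 - 43.9 + 52.4 = 12.7
Secondary income: 17.3
Current account = 624.2 + 80.2 + 12.7 + 17.3 = 734.4
(Excluded from the current account — financial account: increase in resident deposits held at foreign banks 25.9, foreign purchases of equities on the domestic stock exchange 85.9, purchases of foreign government bonds by domestic residents 40.6, new loans extended by domestic banks to foreign borrowers 92.1; capital account: acquisition of foreign patents and trademarks (non-produced assets) 13.0.)

734.4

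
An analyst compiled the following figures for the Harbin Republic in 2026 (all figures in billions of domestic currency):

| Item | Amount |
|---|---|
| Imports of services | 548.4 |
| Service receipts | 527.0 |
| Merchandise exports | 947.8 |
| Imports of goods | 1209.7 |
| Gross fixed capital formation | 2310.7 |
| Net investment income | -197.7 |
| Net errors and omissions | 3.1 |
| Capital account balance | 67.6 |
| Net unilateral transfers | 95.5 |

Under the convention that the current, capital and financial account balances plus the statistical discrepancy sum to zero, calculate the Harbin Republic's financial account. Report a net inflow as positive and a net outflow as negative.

314.8

Goods balance = 947.8 - 1209.7 = -261.9
Services balance = 527.0 - 548.4 = -21.4
Trade balance (goods + services) = -261.9 + (-21.4) = -283.3
Net primary income = -197.7
Net secondary income = 95.5
Current account = -283.3 + (-197.7) + 95.5 = -385.5
Financial account = -(-385.5 + 67.6 + 3.1) = 314.8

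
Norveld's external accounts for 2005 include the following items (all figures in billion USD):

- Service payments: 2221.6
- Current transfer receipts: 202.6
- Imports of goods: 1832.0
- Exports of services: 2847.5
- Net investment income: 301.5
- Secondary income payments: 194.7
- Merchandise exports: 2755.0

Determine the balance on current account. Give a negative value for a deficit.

1858.3

Goods balance = 2755.0 - 1832.0 = 923.0
Services balance = 2847.5 - 2221.6 = 625.9
Trade balance (goods + services) = 923.0 + 625.9 = 1548.9
Net primary income = 301.5
Net secondary income = 202.6 - 194.7 = 7.9
Current account = 1548.9 + 301.5 + 7.9 = 1858.3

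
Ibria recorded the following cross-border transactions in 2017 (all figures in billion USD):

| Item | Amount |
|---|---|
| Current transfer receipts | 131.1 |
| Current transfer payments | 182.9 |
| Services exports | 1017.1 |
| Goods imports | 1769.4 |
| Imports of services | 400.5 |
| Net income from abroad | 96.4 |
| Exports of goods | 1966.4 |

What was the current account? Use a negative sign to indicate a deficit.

Goods balance = 1966.4 - 1769.4 = 197.0
Services balance = 1017.1 - 400.5 = 616.6
Trade balance (goods + services) = 197.0 + 616.6 = 813.6
Net primary income = 96.4
Net secondary income = 131.1 - 182.9 = -51.8
Current account = 813.6 + 96.4 + (-51.8) = 858.2

858.2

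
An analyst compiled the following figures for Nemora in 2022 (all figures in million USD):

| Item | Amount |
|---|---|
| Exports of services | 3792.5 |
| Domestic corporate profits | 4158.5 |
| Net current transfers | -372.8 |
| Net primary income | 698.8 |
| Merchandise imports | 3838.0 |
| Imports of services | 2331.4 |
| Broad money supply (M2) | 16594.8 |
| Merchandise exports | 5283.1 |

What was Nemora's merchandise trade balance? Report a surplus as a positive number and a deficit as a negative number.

1445.1

Goods balance = 5283.1 - 3838.0 = 1445.1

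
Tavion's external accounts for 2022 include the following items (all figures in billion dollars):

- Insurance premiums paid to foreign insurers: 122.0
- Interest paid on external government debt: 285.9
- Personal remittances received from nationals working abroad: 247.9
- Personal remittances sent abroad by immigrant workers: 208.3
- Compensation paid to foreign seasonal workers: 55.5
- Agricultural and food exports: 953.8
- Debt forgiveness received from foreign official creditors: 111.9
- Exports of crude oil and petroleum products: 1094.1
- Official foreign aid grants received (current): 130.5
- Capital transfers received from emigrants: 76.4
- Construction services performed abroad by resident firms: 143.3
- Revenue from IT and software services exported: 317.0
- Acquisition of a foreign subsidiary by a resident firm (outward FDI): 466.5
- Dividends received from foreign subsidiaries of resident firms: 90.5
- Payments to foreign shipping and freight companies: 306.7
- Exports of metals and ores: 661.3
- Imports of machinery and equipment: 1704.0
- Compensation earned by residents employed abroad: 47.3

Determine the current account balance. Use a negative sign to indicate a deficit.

Goods: 953.8 + 661.3 - 1704.0 + 1094.1 = 1005.2
Services: -122.0 - 306.7 + 317.0 + 143.3 = 31.6
Primary income: -285.9 - 55.5 + 47.3 + 90.5 = -203.6
Secondary income: 130.5 - 208.3 + 247.9 = 170.1
Current account = 1005.2 + 31.6 + (-203.6) + 170.1 = 1003.3
(Excluded from the current account — capital account: debt forgiveness received from foreign official creditors 111.9, capital transfers received from emigrants 76.4; financial account: acquisition of a foreign subsidiary by a resident firm (outward FDI) 466.5.)

1003.3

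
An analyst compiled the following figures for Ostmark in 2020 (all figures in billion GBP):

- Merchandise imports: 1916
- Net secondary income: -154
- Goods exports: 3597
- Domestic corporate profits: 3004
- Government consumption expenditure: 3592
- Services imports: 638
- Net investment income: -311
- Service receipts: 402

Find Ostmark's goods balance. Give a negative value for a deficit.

Goods balance = 3597 - 1916 = 1681

1681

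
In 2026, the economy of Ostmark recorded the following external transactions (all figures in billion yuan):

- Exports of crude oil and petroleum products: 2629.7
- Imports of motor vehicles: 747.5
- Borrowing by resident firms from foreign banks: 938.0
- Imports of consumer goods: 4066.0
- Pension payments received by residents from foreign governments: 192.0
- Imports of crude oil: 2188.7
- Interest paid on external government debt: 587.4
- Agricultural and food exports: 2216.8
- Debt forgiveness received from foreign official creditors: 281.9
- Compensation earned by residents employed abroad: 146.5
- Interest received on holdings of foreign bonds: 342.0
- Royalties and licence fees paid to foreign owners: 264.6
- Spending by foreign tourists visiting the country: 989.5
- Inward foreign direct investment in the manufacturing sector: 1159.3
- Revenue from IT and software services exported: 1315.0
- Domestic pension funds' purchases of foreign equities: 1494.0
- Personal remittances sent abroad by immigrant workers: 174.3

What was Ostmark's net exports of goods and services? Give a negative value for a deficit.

-115.8

Goods: -2188.7 + 2216.8 - 4066.0 + 2629.7 - 747.5 = -2155.7
Services: 989.5 + 1315.0 - 264.6 = 2039.9
Trade balance = -2155.7 + 2039.9 = -115.8
(Excluded from the trade balance — financial account: borrowing by resident firms from foreign banks 938.0, inward foreign direct investment in the manufacturing sector 1159.3, domestic pension funds' purchases of foreign equities 1494.0; secondary income: pension payments received by residents from foreign governments 192.0, personal remittances sent abroad by immigrant workers 174.3; primary income: interest paid on external government debt 587.4, compensation earned by residents employed abroad 146.5, interest received on holdings of foreign bonds 342.0; capital account: debt forgiveness received from foreign official creditors 281.9.)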